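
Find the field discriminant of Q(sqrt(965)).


For K = Q(sqrt(d)) with d squarefree: disc(K) = d if d = 1 mod 4, and disc(K) = 4d if d = 2 or 3 mod 4.
Here d = 965, and d mod 4 = 1.
d = 1 mod 4 (O_K = Z[(1+sqrt(d))/2]), so disc(K) = d = 965

965


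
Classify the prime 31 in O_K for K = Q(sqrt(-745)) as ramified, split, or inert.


K = Q(sqrt(-745)). Since d mod 4 = 3, disc(K) = -2980.
Check p | disc: -2980 mod 31 = 27.
p does not divide disc. Compute Legendre symbol (d/p):
30^((31-1)/2) mod 31 = -1
(d/p) = -1, so p is inert: (p) stays prime with e=1, f=2, g=1.
Therefore p is inert.

inert


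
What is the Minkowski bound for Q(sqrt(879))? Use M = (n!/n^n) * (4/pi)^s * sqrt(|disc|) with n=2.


d = 879, d mod 4 = 3, so disc(K) = 4d = 3516; |disc(K)| = 3516
Real quadratic field, so n = 2, s = r2 = 0, r1 = 2
M = (n!/n^n) * (4/pi)^s * sqrt(|disc(K)|) = (2!/2^2) * (4/pi)^0 * sqrt(3516)
= 0.5 * 1.000000 * 59.295868
= 29.6479

29.6479


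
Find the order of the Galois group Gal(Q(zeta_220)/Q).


|Gal(Q(zeta_220)/Q)| = phi(220)
= 80

80


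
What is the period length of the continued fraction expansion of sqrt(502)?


Run the CF algorithm for sqrt(502).
a_0 = floor(sqrt(502)) = 22; set m_0=0, q_0=1.
Recurrence: m' = q*a - m,  q' = (d - m'^2)/q,  a' = floor((a_0 + m')/q').
  step 1: m=22, q=18, a=2
  step 2: m=14, q=17, a=2
  step 3: m=20, q=6, a=7
  step 4: m=22, q=3, a=14
  step 5: m=20, q=34, a=1
  step 6: m=14, q=9, a=4
  step 7: m=22, q=2, a=22
  step 8: m=22, q=9, a=4
  step 9: m=14, q=34, a=1
  step 10: m=20, q=3, a=14
  step 11: m=22, q=6, a=7
  step 12: m=20, q=17, a=2
  step 13: m=14, q=18, a=2
  step 14: m=22, q=1, a=44
a_14 = 2*a_0 = 44, so the period closes here.
sqrt(502) = [22; 2, 2, 7, 14, 1, 4, 22, 4, 1, 14, 7, 2, 2, 44]
Period length = 14

14


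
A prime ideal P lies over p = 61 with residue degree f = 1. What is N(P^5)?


N(P^a) = p^(a*f)
= 61^(5*1)
= 61^5
= 844596301

844596301


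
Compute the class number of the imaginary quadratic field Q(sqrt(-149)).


K = Q(sqrt(-149)). d mod 4 = 3, so D = disc(K) = 4d = -596
h(K) equals the number of primitive reduced positive-definite forms (a, b, c) = a*x^2 + b*x*y + c*y^2 with b^2 - 4ac = D,
where reduced means |b| <= a <= c, with b >= 0 whenever |b| = a or a = c, and primitive means gcd(a, b, c) = 1.
Reduced forces 3a^2 <= |D| = 596, so 1 <= a <= 14; b must have the parity of D, and c = (b^2 - D)/(4a) must be an integer >= a.
Enumerate a = 1..14, b in [-a, a]:
  a=1: (1, 0, 149)  [1]
  a=2: (2, 2, 75)  [1]
  a=3: (3, -2, 50), (3, 2, 50)  [2]
  a=4: none
  a=5: (5, -2, 30), (5, 2, 30)  [2]
  a=6: (6, -2, 25), (6, 2, 25)  [2]
  a=7..8: none
  a=9: (9, -4, 17), (9, 4, 17)  [2]
  a=10: (10, -2, 15), (10, 2, 15)  [2]
  a=11: (11, -8, 15), (11, 8, 15)  [2]
  a=12..14: none
Total reduced forms: 1 + 1 + 2 + 2 + 2 + 2 + 2 + 2 = 14
h = 14

14


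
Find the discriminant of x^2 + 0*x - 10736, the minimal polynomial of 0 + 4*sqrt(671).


The element 0 + 4*sqrt(671) has minimal polynomial:
x^2 + 0*x - 10736
Discriminant = (0)^2 - 4*(-10736)
= 0 + 42944
= 42944

42944


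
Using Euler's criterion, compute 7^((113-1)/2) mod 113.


p = 113 is prime and the exponent is (p-1)/2 = 56, so by Euler's criterion 7^56 = (7/113) = +1 or -1 mod 113.
Compute by square-and-multiply:
  56 = 32 + 16 + 8 (binary 111000)
  Repeated squaring mod 113: 7^1 = 7, 7^2 = 49, 7^4 = 28, 7^8 = 106, 7^16 = 49, 7^32 = 28
  7^56 = 7^32 * 7^16 * 7^8 = 28 * 49 * 106 mod 113
    28 * 49 = 1372 = 16 mod 113
    16 * 106 = 1696 = 1 mod 113
  7^56 = 1 mod 113
Result 1: 7 is a quadratic residue mod 113.
7^56 mod 113 = 1

1


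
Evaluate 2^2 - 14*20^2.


x^2 - d*y^2
= 2^2 - 14*20^2
= 4 - 5600
= -5596

-5596


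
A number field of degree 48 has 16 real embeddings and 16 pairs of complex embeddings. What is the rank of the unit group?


By Dirichlet's unit theorem:
rank = r1 + r2 - 1
= 16 + 16 - 1
= 31

31


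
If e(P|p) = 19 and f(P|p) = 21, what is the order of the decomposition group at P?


|D_P| = e * f
= 19 * 21
= 399

399


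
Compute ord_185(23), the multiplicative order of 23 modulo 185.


We want ord_185(23), the smallest k >= 1 with 23^k = 1 mod 185.
n = 185 = 5 * 37, phi(185) = 144; the order divides phi(n).
Divisors of 144: 1, 2, 3, 4, 6, 8, 9, 12, 16, 18, 24, 36, 48, 72, 144
Repeated squaring mod 185: 23^1 = 23, 23^2 = 159, 23^4 = 121, 23^8 = 26, 23^16 = 121, 23^32 = 26, 23^64 = 121, 23^128 = 26
Test divisors in increasing order:
  k=1: 23^1 = 23 mod 185
  k=2: 23^2 = 159 mod 185
  k=3: 23^3 = 159 * 23 = 142 mod 185
  k=4: 23^4 = 121 mod 185
  k=6: 23^6 = 121 * 159 = 184 mod 185
  k=8: 23^8 = 26 mod 185
  k=9: 23^9 = 26 * 23 = 43 mod 185
  k=12: 23^12 = 26 * 121 = 1 mod 185  <- first divisor giving 1
Order = 12

12


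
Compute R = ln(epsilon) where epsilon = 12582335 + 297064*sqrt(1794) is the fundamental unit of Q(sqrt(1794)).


epsilon = 12582335 + 297064*sqrt(1794)
= 2.5165e+07
R = ln(2.5165e+07)
= 17.0410

17.0410


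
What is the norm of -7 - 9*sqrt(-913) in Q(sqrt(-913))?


N(a + b*sqrt(d)) = a^2 - d*b^2
= (-7)^2 - (-913)*(-9)^2
= 49 + 73953
= 74002

74002


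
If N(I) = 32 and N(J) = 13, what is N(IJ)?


N(IJ) = N(I) * N(J)
= 32 * 13
= 416

416


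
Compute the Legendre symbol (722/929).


p = 929 is prime, so compute (722/929) with the reciprocity algorithm (Jacobi-symbol steps: pull out 2s via (2/n), flip via reciprocity, reduce):
  pull out 2: (2/929) = +1  (since 929 mod 8 = 1)
  reciprocity: (361/929) -> +(929/361)
  reduce: (207/361)
  reciprocity: (207/361) -> +(361/207)
  reduce: (154/207)
  pull out 2: (2/207) = +1  (since 207 mod 8 = 7)
  reciprocity: (77/207) -> +(207/77)
  reduce: (53/77)
  reciprocity: (53/77) -> +(77/53)
  reduce: (24/53)
  pull out 2: (2/53) = -1  (since 53 mod 8 = 5)
  pull out 2: (2/53) = -1  (since 53 mod 8 = 5)
  pull out 2: (2/53) = -1  (since 53 mod 8 = 5)
  reciprocity: (3/53) -> +(53/3)
  reduce: (2/3)
  pull out 2: (2/3) = -1  (since 3 mod 8 = 3)
  (1/3) = 1
Product of signs = 1
(722/929) = 1

1


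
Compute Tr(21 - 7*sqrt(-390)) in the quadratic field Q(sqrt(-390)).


Tr(a + b*sqrt(d)) = (a + b*sqrt(d)) + (a - b*sqrt(d)) = 2a
= 2 * (21)
= 42

42


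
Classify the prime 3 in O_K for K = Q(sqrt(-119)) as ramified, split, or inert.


K = Q(sqrt(-119)). Since d mod 4 = 1, disc(K) = -119.
Check p | disc: -119 mod 3 = 1.
p does not divide disc. Compute Legendre symbol (d/p):
1^((3-1)/2) mod 3 = 1
(d/p) = 1, so p splits: (p) = P*P' with e=1, f=1, g=2.
Therefore p is split.

split


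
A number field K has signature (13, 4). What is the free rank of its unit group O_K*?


By Dirichlet's unit theorem:
rank = r1 + r2 - 1
= 13 + 4 - 1
= 16

16


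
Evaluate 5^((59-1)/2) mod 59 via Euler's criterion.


p = 59 is prime and the exponent is (p-1)/2 = 29, so by Euler's criterion 5^29 = (5/59) = +1 or -1 mod 59.
Compute by square-and-multiply:
  29 = 16 + 8 + 4 + 1 (binary 11101)
  Repeated squaring mod 59: 5^1 = 5, 5^2 = 25, 5^4 = 35, 5^8 = 45, 5^16 = 19
  5^29 = 5^16 * 5^8 * 5^4 * 5^1 = 19 * 45 * 35 * 5 mod 59
    19 * 45 = 855 = 29 mod 59
    29 * 35 = 1015 = 12 mod 59
    12 * 5 = 60 = 1 mod 59
  5^29 = 1 mod 59
Result 1: 5 is a quadratic residue mod 59.
5^29 mod 59 = 1

1


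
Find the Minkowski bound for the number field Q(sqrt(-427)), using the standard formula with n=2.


d = -427, d mod 4 = 1, so disc(K) = d = -427; |disc(K)| = 427
Imaginary quadratic field, so n = 2, s = r2 = 1, r1 = 0
M = (n!/n^n) * (4/pi)^s * sqrt(|disc(K)|) = (2!/2^2) * (4/pi)^1 * sqrt(427)
= 0.5 * 1.273240 * 20.663978
= 13.1551

13.1551


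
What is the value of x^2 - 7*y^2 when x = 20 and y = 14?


x^2 - d*y^2
= 20^2 - 7*14^2
= 400 - 1372
= -972

-972


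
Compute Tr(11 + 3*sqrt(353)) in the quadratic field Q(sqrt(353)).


Tr(a + b*sqrt(d)) = (a + b*sqrt(d)) + (a - b*sqrt(d)) = 2a
= 2 * (11)
= 22

22


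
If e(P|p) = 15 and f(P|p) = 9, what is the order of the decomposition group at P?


|D_P| = e * f
= 15 * 9
= 135

135


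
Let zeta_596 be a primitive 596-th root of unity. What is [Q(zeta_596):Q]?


The degree equals Euler's totient phi(596).
596 = 2^2 * 149
phi(596) = 296

296


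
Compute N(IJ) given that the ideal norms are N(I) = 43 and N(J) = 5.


N(IJ) = N(I) * N(J)
= 43 * 5
= 215

215


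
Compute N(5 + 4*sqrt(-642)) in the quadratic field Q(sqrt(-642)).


N(a + b*sqrt(d)) = a^2 - d*b^2
= (5)^2 - (-642)*(4)^2
= 25 + 10272
= 10297

10297


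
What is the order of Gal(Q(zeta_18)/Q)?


|Gal(Q(zeta_18)/Q)| = phi(18)
= 6

6


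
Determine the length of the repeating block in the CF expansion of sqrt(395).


Run the CF algorithm for sqrt(395).
a_0 = floor(sqrt(395)) = 19; set m_0=0, q_0=1.
Recurrence: m' = q*a - m,  q' = (d - m'^2)/q,  a' = floor((a_0 + m')/q').
  step 1: m=19, q=34, a=1
  step 2: m=15, q=5, a=6
  step 3: m=15, q=34, a=1
  step 4: m=19, q=1, a=38
a_4 = 2*a_0 = 38, so the period closes here.
sqrt(395) = [19; 1, 6, 1, 38]
Period length = 4

4


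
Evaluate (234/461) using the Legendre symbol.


p = 461 is prime, so compute (234/461) with the reciprocity algorithm (Jacobi-symbol steps: pull out 2s via (2/n), flip via reciprocity, reduce):
  pull out 2: (2/461) = -1  (since 461 mod 8 = 5)
  reciprocity: (117/461) -> +(461/117)
  reduce: (110/117)
  pull out 2: (2/117) = -1  (since 117 mod 8 = 5)
  reciprocity: (55/117) -> +(117/55)
  reduce: (7/55)
  reciprocity: (7/55) -> -(55/7)
  reduce: (6/7)
  pull out 2: (2/7) = +1  (since 7 mod 8 = 7)
  reciprocity: (3/7) -> -(7/3)
  reduce: (1/3)
  (1/3) = 1
Product of signs = 1
(234/461) = 1

1


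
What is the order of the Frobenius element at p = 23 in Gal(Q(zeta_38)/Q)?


The Frobenius at p in Gal(Q(zeta_n)/Q) = (Z/nZ)* is the class of p, so its order is ord_38(23), the smallest k >= 1 with 23^k = 1 mod 38.
n = 38 = 2 * 19, phi(38) = 18; the order divides phi(n).
Divisors of 18: 1, 2, 3, 6, 9, 18
Repeated squaring mod 38: 23^1 = 23, 23^2 = 35, 23^4 = 9, 23^8 = 5, 23^16 = 25
Test divisors in increasing order:
  k=1: 23^1 = 23 mod 38
  k=2: 23^2 = 35 mod 38
  k=3: 23^3 = 35 * 23 = 7 mod 38
  k=6: 23^6 = 9 * 35 = 11 mod 38
  k=9: 23^9 = 5 * 23 = 1 mod 38  <- first divisor giving 1
Order = 9

9


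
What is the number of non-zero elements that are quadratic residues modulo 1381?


For prime p, the number of non-zero quadratic residues is (p-1)/2.
= (1381-1)/2
= 690

690


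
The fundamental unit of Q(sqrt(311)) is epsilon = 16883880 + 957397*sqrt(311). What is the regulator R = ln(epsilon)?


epsilon = 16883880 + 957397*sqrt(311)
= 3.3768e+07
R = ln(3.3768e+07)
= 17.3350

17.3350


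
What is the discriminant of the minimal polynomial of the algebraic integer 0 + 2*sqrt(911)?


The element 0 + 2*sqrt(911) has minimal polynomial:
x^2 + 0*x - 3644
Discriminant = (0)^2 - 4*(-3644)
= 0 + 14576
= 14576

14576


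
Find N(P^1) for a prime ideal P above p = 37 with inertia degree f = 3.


N(P^a) = p^(a*f)
= 37^(1*3)
= 37^3
= 50653

50653


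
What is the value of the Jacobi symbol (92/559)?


Compute (92/559) via quadratic reciprocity:
  pull out 2: (2/559) = +1  (since 559 mod 8 = 7)
  pull out 2: (2/559) = +1  (since 559 mod 8 = 7)
  reciprocity: (23/559) -> -(559/23)
  reduce: (7/23)
  reciprocity: (7/23) -> -(23/7)
  reduce: (2/7)
  pull out 2: (2/7) = +1  (since 7 mod 8 = 7)
  (1/7) = 1
Product of signs = 1

1


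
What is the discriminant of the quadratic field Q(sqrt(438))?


For K = Q(sqrt(d)) with d squarefree: disc(K) = d if d = 1 mod 4, and disc(K) = 4d if d = 2 or 3 mod 4.
Here d = 438, and d mod 4 = 2.
d = 2 mod 4, not 1 (O_K = Z[sqrt(d)]), so disc(K) = 4d = 4 * (438) = 1752

1752


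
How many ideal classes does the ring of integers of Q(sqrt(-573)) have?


K = Q(sqrt(-573)). d mod 4 = 3, so D = disc(K) = 4d = -2292
h(K) equals the number of primitive reduced positive-definite forms (a, b, c) = a*x^2 + b*x*y + c*y^2 with b^2 - 4ac = D,
where reduced means |b| <= a <= c, with b >= 0 whenever |b| = a or a = c, and primitive means gcd(a, b, c) = 1.
Reduced forces 3a^2 <= |D| = 2292, so 1 <= a <= 27; b must have the parity of D, and c = (b^2 - D)/(4a) must be an integer >= a.
Enumerate a = 1..27, b in [-a, a]:
  a=1: (1, 0, 573)  [1]
  a=2: (2, 2, 287)  [1]
  a=3: (3, 0, 191)  [1]
  a=4..5: none
  a=6: (6, 6, 97)  [1]
  a=7: (7, -2, 82), (7, 2, 82)  [2]
  a=8..12: none
  a=13: (13, -10, 46), (13, 10, 46)  [2]
  a=14: (14, -2, 41), (14, 2, 41)  [2]
  a=15..18: none
  a=19: (19, -8, 31), (19, 8, 31)  [2]
  a=20: none
  a=21: (21, -12, 29), (21, 12, 29)  [2]
  a=22: none
  a=23: (23, -10, 26), (23, 10, 26)  [2]
  a=24..27: none
Total reduced forms: 1 + 1 + 1 + 1 + 2 + 2 + 2 + 2 + 2 + 2 = 16
h = 16

16


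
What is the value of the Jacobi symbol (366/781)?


Compute (366/781) via quadratic reciprocity:
  pull out 2: (2/781) = -1  (since 781 mod 8 = 5)
  reciprocity: (183/781) -> +(781/183)
  reduce: (49/183)
  reciprocity: (49/183) -> +(183/49)
  reduce: (36/49)
  pull out 2: (2/49) = +1  (since 49 mod 8 = 1)
  pull out 2: (2/49) = +1  (since 49 mod 8 = 1)
  reciprocity: (9/49) -> +(49/9)
  reduce: (4/9)
  pull out 2: (2/9) = +1  (since 9 mod 8 = 1)
  pull out 2: (2/9) = +1  (since 9 mod 8 = 1)
  (1/9) = 1
Product of signs = -1

-1


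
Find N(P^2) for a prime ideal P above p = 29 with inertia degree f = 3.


N(P^a) = p^(a*f)
= 29^(2*3)
= 29^6
= 594823321

594823321


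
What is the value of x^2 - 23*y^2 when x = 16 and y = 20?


x^2 - d*y^2
= 16^2 - 23*20^2
= 256 - 9200
= -8944

-8944


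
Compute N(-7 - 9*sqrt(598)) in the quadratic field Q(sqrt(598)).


N(a + b*sqrt(d)) = a^2 - d*b^2
= (-7)^2 - (598)*(-9)^2
= 49 - 48438
= -48389

-48389


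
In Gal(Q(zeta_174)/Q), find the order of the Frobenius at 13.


The Frobenius at p in Gal(Q(zeta_n)/Q) = (Z/nZ)* is the class of p, so its order is ord_174(13), the smallest k >= 1 with 13^k = 1 mod 174.
n = 174 = 2 * 3 * 29, phi(174) = 56; the order divides phi(n).
Divisors of 56: 1, 2, 4, 7, 8, 14, 28, 56
Repeated squaring mod 174: 13^1 = 13, 13^2 = 169, 13^4 = 25, 13^8 = 103, 13^16 = 169, 13^32 = 25
Test divisors in increasing order:
  k=1: 13^1 = 13 mod 174
  k=2: 13^2 = 169 mod 174
  k=4: 13^4 = 25 mod 174
  k=7: 13^7 = 25 * 169 * 13 = 115 mod 174
  k=8: 13^8 = 103 mod 174
  k=14: 13^14 = 103 * 25 * 169 = 1 mod 174  <- first divisor giving 1
Order = 14

14


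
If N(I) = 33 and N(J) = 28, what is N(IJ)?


N(IJ) = N(I) * N(J)
= 33 * 28
= 924

924


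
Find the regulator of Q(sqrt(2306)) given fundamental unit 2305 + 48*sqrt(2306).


epsilon = 2305 + 48*sqrt(2306)
= 4609.9998
R = ln(4609.9998)
= 8.4360

8.4360


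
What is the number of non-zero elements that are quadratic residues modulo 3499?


For prime p, the number of non-zero quadratic residues is (p-1)/2.
= (3499-1)/2
= 1749

1749


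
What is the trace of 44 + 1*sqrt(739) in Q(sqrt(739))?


Tr(a + b*sqrt(d)) = (a + b*sqrt(d)) + (a - b*sqrt(d)) = 2a
= 2 * (44)
= 88

88


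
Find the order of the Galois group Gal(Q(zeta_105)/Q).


|Gal(Q(zeta_105)/Q)| = phi(105)
= 48

48


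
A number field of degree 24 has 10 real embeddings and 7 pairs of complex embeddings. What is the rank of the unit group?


By Dirichlet's unit theorem:
rank = r1 + r2 - 1
= 10 + 7 - 1
= 16

16


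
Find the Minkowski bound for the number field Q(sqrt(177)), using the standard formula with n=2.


d = 177, d mod 4 = 1, so disc(K) = d = 177; |disc(K)| = 177
Real quadratic field, so n = 2, s = r2 = 0, r1 = 2
M = (n!/n^n) * (4/pi)^s * sqrt(|disc(K)|) = (2!/2^2) * (4/pi)^0 * sqrt(177)
= 0.5 * 1.000000 * 13.304135
= 6.6521

6.6521


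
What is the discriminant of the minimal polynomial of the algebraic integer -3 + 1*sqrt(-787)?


The element -3 + 1*sqrt(-787) has minimal polynomial:
x^2 + 6*x + 796
Discriminant = (6)^2 - 4*(796)
= 36 - 3184
= -3148

-3148


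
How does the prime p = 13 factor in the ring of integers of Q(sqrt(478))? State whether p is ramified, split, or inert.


K = Q(sqrt(478)). Since d mod 4 = 2, disc(K) = 1912.
Check p | disc: 1912 mod 13 = 1.
p does not divide disc. Compute Legendre symbol (d/p):
10^((13-1)/2) mod 13 = 1
(d/p) = 1, so p splits: (p) = P*P' with e=1, f=1, g=2.
Therefore p is split.

split


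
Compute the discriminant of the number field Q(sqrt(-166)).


For K = Q(sqrt(d)) with d squarefree: disc(K) = d if d = 1 mod 4, and disc(K) = 4d if d = 2 or 3 mod 4.
Here d = -166, and d mod 4 = 2.
d = 2 mod 4, not 1 (O_K = Z[sqrt(d)]), so disc(K) = 4d = 4 * (-166) = -664

-664


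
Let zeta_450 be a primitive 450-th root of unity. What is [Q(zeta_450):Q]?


The degree equals Euler's totient phi(450).
450 = 2 * 3^2 * 5^2
phi(450) = 120

120


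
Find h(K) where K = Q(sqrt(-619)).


K = Q(sqrt(-619)). d mod 4 = 1, so D = disc(K) = d = -619
h(K) equals the number of primitive reduced positive-definite forms (a, b, c) = a*x^2 + b*x*y + c*y^2 with b^2 - 4ac = D,
where reduced means |b| <= a <= c, with b >= 0 whenever |b| = a or a = c, and primitive means gcd(a, b, c) = 1.
Reduced forces 3a^2 <= |D| = 619, so 1 <= a <= 14; b must have the parity of D, and c = (b^2 - D)/(4a) must be an integer >= a.
Enumerate a = 1..14, b in [-a, a]:
  a=1: (1, 1, 155)  [1]
  a=2..4: none
  a=5: (5, -1, 31), (5, 1, 31)  [2]
  a=6: none
  a=7: (7, -5, 23), (7, 5, 23)  [2]
  a=8..14: none
Total reduced forms: 1 + 2 + 2 = 5
h = 5

5


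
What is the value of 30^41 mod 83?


p = 83 is prime and the exponent is (p-1)/2 = 41, so by Euler's criterion 30^41 = (30/83) = +1 or -1 mod 83.
Compute by square-and-multiply:
  41 = 32 + 8 + 1 (binary 101001)
  Repeated squaring mod 83: 30^1 = 30, 30^2 = 70, 30^4 = 3, 30^8 = 9, 30^16 = 81, 30^32 = 4
  30^41 = 30^32 * 30^8 * 30^1 = 4 * 9 * 30 mod 83
    4 * 9 = 36 = 36 mod 83
    36 * 30 = 1080 = 1 mod 83
  30^41 = 1 mod 83
Result 1: 30 is a quadratic residue mod 83.
30^41 mod 83 = 1

1


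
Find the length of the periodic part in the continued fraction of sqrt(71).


Run the CF algorithm for sqrt(71).
a_0 = floor(sqrt(71)) = 8; set m_0=0, q_0=1.
Recurrence: m' = q*a - m,  q' = (d - m'^2)/q,  a' = floor((a_0 + m')/q').
  step 1: m=8, q=7, a=2
  step 2: m=6, q=5, a=2
  step 3: m=4, q=11, a=1
  step 4: m=7, q=2, a=7
  step 5: m=7, q=11, a=1
  step 6: m=4, q=5, a=2
  step 7: m=6, q=7, a=2
  step 8: m=8, q=1, a=16
a_8 = 2*a_0 = 16, so the period closes here.
sqrt(71) = [8; 2, 2, 1, 7, 1, 2, 2, 16]
Period length = 8

8


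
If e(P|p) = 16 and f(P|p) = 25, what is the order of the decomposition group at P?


|D_P| = e * f
= 16 * 25
= 400

400


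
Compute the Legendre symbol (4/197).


p = 197 is prime, so compute (4/197) with the reciprocity algorithm (Jacobi-symbol steps: pull out 2s via (2/n), flip via reciprocity, reduce):
  pull out 2: (2/197) = -1  (since 197 mod 8 = 5)
  pull out 2: (2/197) = -1  (since 197 mod 8 = 5)
  (1/197) = 1
Product of signs = 1
(4/197) = 1

1


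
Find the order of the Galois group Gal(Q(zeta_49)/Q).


|Gal(Q(zeta_49)/Q)| = phi(49)
= 42

42


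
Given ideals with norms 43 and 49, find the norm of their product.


N(IJ) = N(I) * N(J)
= 43 * 49
= 2107

2107


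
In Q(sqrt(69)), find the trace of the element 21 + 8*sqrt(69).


Tr(a + b*sqrt(d)) = (a + b*sqrt(d)) + (a - b*sqrt(d)) = 2a
= 2 * (21)
= 42

42


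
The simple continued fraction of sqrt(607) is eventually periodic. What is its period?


Run the CF algorithm for sqrt(607).
a_0 = floor(sqrt(607)) = 24; set m_0=0, q_0=1.
Recurrence: m' = q*a - m,  q' = (d - m'^2)/q,  a' = floor((a_0 + m')/q').
  step 1: m=24, q=31, a=1
  step 2: m=7, q=18, a=1
  step 3: m=11, q=27, a=1
  step 4: m=16, q=13, a=3
  step 5: m=23, q=6, a=7
  step 6: m=19, q=41, a=1
  step 7: m=22, q=3, a=15
  step 8: m=23, q=26, a=1
  step 9: m=3, q=23, a=1
  step 10: m=20, q=9, a=4
  step 11: m=16, q=39, a=1
  step 12: m=23, q=2, a=23
  step 13: m=23, q=39, a=1
  step 14: m=16, q=9, a=4
  step 15: m=20, q=23, a=1
  step 16: m=3, q=26, a=1
  step 17: m=23, q=3, a=15
  step 18: m=22, q=41, a=1
  step 19: m=19, q=6, a=7
  step 20: m=23, q=13, a=3
  step 21: m=16, q=27, a=1
  step 22: m=11, q=18, a=1
  step 23: m=7, q=31, a=1
  step 24: m=24, q=1, a=48
a_24 = 2*a_0 = 48, so the period closes here.
sqrt(607) = [24; 1, 1, 1, 3, 7, 1, 15, 1, 1, 4, 1, 23, 1, 4, 1, 1, 15, 1, 7, 3, 1, 1, 1, 48]
Period length = 24

24


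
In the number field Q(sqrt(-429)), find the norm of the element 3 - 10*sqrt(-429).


N(a + b*sqrt(d)) = a^2 - d*b^2
= (3)^2 - (-429)*(-10)^2
= 9 + 42900
= 42909

42909


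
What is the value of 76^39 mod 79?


p = 79 is prime and the exponent is (p-1)/2 = 39, so by Euler's criterion 76^39 = (76/79) = +1 or -1 mod 79.
Compute by square-and-multiply:
  39 = 32 + 4 + 2 + 1 (binary 100111)
  Repeated squaring mod 79: 76^1 = 76, 76^2 = 9, 76^4 = 2, 76^8 = 4, 76^16 = 16, 76^32 = 19
  76^39 = 76^32 * 76^4 * 76^2 * 76^1 = 19 * 2 * 9 * 76 mod 79
    19 * 2 = 38 = 38 mod 79
    38 * 9 = 342 = 26 mod 79
    26 * 76 = 1976 = 1 mod 79
  76^39 = 1 mod 79
Result 1: 76 is a quadratic residue mod 79.
76^39 mod 79 = 1

1


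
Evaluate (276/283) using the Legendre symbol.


p = 283 is prime, so compute (276/283) with the reciprocity algorithm (Jacobi-symbol steps: pull out 2s via (2/n), flip via reciprocity, reduce):
  pull out 2: (2/283) = -1  (since 283 mod 8 = 3)
  pull out 2: (2/283) = -1  (since 283 mod 8 = 3)
  reciprocity: (69/283) -> +(283/69)
  reduce: (7/69)
  reciprocity: (7/69) -> +(69/7)
  reduce: (6/7)
  pull out 2: (2/7) = +1  (since 7 mod 8 = 7)
  reciprocity: (3/7) -> -(7/3)
  reduce: (1/3)
  (1/3) = 1
Product of signs = -1
(276/283) = -1

-1


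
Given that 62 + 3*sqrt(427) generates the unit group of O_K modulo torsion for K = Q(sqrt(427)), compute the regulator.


epsilon = 62 + 3*sqrt(427)
= 123.9919
R = ln(123.9919)
= 4.8202

4.8202


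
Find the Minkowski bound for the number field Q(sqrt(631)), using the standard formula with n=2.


d = 631, d mod 4 = 3, so disc(K) = 4d = 2524; |disc(K)| = 2524
Real quadratic field, so n = 2, s = r2 = 0, r1 = 2
M = (n!/n^n) * (4/pi)^s * sqrt(|disc(K)|) = (2!/2^2) * (4/pi)^0 * sqrt(2524)
= 0.5 * 1.000000 * 50.239427
= 25.1197

25.1197


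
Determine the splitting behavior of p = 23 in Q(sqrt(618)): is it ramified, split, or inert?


K = Q(sqrt(618)). Since d mod 4 = 2, disc(K) = 2472.
Check p | disc: 2472 mod 23 = 11.
p does not divide disc. Compute Legendre symbol (d/p):
20^((23-1)/2) mod 23 = -1
(d/p) = -1, so p is inert: (p) stays prime with e=1, f=2, g=1.
Therefore p is inert.

inert


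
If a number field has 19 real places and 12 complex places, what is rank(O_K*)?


By Dirichlet's unit theorem:
rank = r1 + r2 - 1
= 19 + 12 - 1
= 30

30


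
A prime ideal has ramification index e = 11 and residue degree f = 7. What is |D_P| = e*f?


|D_P| = e * f
= 11 * 7
= 77

77


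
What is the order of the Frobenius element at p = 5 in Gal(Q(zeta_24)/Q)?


The Frobenius at p in Gal(Q(zeta_n)/Q) = (Z/nZ)* is the class of p, so its order is ord_24(5), the smallest k >= 1 with 5^k = 1 mod 24.
n = 24 = 2^3 * 3, phi(24) = 8; the order divides phi(n).
Divisors of 8: 1, 2, 4, 8
Repeated squaring mod 24: 5^1 = 5, 5^2 = 1, 5^4 = 1, 5^8 = 1
Test divisors in increasing order:
  k=1: 5^1 = 5 mod 24
  k=2: 5^2 = 1 mod 24  <- first divisor giving 1
Order = 2

2


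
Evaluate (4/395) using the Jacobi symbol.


Compute (4/395) via quadratic reciprocity:
  pull out 2: (2/395) = -1  (since 395 mod 8 = 3)
  pull out 2: (2/395) = -1  (since 395 mod 8 = 3)
  (1/395) = 1
Product of signs = 1

1


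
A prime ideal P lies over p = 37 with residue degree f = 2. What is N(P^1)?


N(P^a) = p^(a*f)
= 37^(1*2)
= 37^2
= 1369

1369


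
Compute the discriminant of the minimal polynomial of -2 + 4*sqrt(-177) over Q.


The element -2 + 4*sqrt(-177) has minimal polynomial:
x^2 + 4*x + 2836
Discriminant = (4)^2 - 4*(2836)
= 16 - 11344
= -11328

-11328


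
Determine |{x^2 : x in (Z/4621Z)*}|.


For prime p, the number of non-zero quadratic residues is (p-1)/2.
= (4621-1)/2
= 2310

2310


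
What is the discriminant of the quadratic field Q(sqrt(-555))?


For K = Q(sqrt(d)) with d squarefree: disc(K) = d if d = 1 mod 4, and disc(K) = 4d if d = 2 or 3 mod 4.
Here d = -555, and d mod 4 = 1.
d = 1 mod 4 (O_K = Z[(1+sqrt(d))/2]), so disc(K) = d = -555

-555


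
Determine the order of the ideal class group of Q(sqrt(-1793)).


K = Q(sqrt(-1793)). d mod 4 = 3, so D = disc(K) = 4d = -7172
h(K) equals the number of primitive reduced positive-definite forms (a, b, c) = a*x^2 + b*x*y + c*y^2 with b^2 - 4ac = D,
where reduced means |b| <= a <= c, with b >= 0 whenever |b| = a or a = c, and primitive means gcd(a, b, c) = 1.
Reduced forces 3a^2 <= |D| = 7172, so 1 <= a <= 48; b must have the parity of D, and c = (b^2 - D)/(4a) must be an integer >= a.
Enumerate a = 1..48, b in [-a, a]:
  a=1: (1, 0, 1793)  [1]
  a=2: (2, 2, 897)  [1]
  a=3: (3, -2, 598), (3, 2, 598)  [2]
  a=4..5: none
  a=6: (6, -2, 299), (6, 2, 299)  [2]
  a=7..8: none
  a=9: (9, -8, 201), (9, 8, 201)  [2]
  a=10: none
  a=11: (11, 0, 163)  [1]
  a=12: none
  a=13: (13, -2, 138), (13, 2, 138)  [2]
  a=14..16: none
  a=17: (17, -6, 106), (17, 6, 106)  [2]
  a=18: (18, -10, 101), (18, 10, 101)  [2]
  a=19..21: none
  a=22: (22, 22, 87)  [1]
  a=23: (23, -2, 78), (23, 2, 78)  [2]
  a=24..25: none
  a=26: (26, -2, 69), (26, 2, 69)  [2]
  a=27: (27, -8, 67), (27, 8, 67)  [2]
  a=28: none
  a=29: (29, -22, 66), (29, 22, 66)  [2]
  a=30: none
  a=31: (31, -12, 59), (31, 12, 59)  [2]
  a=32: none
  a=33: (33, -22, 58), (33, 22, 58)  [2]
  a=34: (34, -6, 53), (34, 6, 53)  [2]
  a=35..38: none
  a=39: (39, -28, 51), (39, -2, 46), (39, 2, 46), (39, 28, 51)  [4]
  a=40..42: none
  a=43: (43, -40, 51), (43, 40, 51)  [2]
  a=44..48: none
Total reduced forms: 1 + 1 + 2 + 2 + 2 + 1 + 2 + 2 + 2 + 1 + 2 + 2 + 2 + 2 + 2 + 2 + 2 + 4 + 2 = 36
h = 36

36


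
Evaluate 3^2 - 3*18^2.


x^2 - d*y^2
= 3^2 - 3*18^2
= 9 - 972
= -963

-963


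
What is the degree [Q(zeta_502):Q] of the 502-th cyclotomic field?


The degree equals Euler's totient phi(502).
502 = 2 * 251
phi(502) = 250

250


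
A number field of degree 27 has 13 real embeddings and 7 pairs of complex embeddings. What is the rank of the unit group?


By Dirichlet's unit theorem:
rank = r1 + r2 - 1
= 13 + 7 - 1
= 19

19


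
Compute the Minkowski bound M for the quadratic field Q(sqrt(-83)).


d = -83, d mod 4 = 1, so disc(K) = d = -83; |disc(K)| = 83
Imaginary quadratic field, so n = 2, s = r2 = 1, r1 = 0
M = (n!/n^n) * (4/pi)^s * sqrt(|disc(K)|) = (2!/2^2) * (4/pi)^1 * sqrt(83)
= 0.5 * 1.273240 * 9.110434
= 5.7999

5.7999


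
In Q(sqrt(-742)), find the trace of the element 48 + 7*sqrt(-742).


Tr(a + b*sqrt(d)) = (a + b*sqrt(d)) + (a - b*sqrt(d)) = 2a
= 2 * (48)
= 96

96


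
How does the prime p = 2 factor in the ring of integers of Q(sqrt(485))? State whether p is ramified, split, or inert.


K = Q(sqrt(485)). Since d mod 4 = 1, disc(K) = 485.
Check p | disc: 485 mod 2 = 1.
p=2 does not divide disc (d is 1 mod 4). 2 splits iff d = 1 mod 8.
d mod 8 = 5, so (d/2) = -1.
(d/p) = -1, so p is inert: (p) stays prime with e=1, f=2, g=1.
Therefore p is inert.

inert


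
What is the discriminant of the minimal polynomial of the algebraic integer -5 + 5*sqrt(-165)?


The element -5 + 5*sqrt(-165) has minimal polynomial:
x^2 + 10*x + 4150
Discriminant = (10)^2 - 4*(4150)
= 100 - 16600
= -16500

-16500


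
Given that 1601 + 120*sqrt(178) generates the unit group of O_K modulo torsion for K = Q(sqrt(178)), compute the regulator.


epsilon = 1601 + 120*sqrt(178)
= 3201.9997
R = ln(3201.9997)
= 8.0715

8.0715


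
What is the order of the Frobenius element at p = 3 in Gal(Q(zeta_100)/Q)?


The Frobenius at p in Gal(Q(zeta_n)/Q) = (Z/nZ)* is the class of p, so its order is ord_100(3), the smallest k >= 1 with 3^k = 1 mod 100.
n = 100 = 2^2 * 5^2, phi(100) = 40; the order divides phi(n).
Divisors of 40: 1, 2, 4, 5, 8, 10, 20, 40
Repeated squaring mod 100: 3^1 = 3, 3^2 = 9, 3^4 = 81, 3^8 = 61, 3^16 = 21, 3^32 = 41
Test divisors in increasing order:
  k=1: 3^1 = 3 mod 100
  k=2: 3^2 = 9 mod 100
  k=4: 3^4 = 81 mod 100
  k=5: 3^5 = 81 * 3 = 43 mod 100
  k=8: 3^8 = 61 mod 100
  k=10: 3^10 = 61 * 9 = 49 mod 100
  k=20: 3^20 = 21 * 81 = 1 mod 100  <- first divisor giving 1
Order = 20

20


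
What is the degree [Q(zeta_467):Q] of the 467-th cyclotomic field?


The degree equals Euler's totient phi(467).
467 = 467
phi(467) = 466

466


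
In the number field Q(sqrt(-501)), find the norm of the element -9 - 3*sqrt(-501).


N(a + b*sqrt(d)) = a^2 - d*b^2
= (-9)^2 - (-501)*(-3)^2
= 81 + 4509
= 4590

4590


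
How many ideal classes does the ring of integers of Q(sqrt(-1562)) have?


K = Q(sqrt(-1562)). d mod 4 = 2, so D = disc(K) = 4d = -6248
h(K) equals the number of primitive reduced positive-definite forms (a, b, c) = a*x^2 + b*x*y + c*y^2 with b^2 - 4ac = D,
where reduced means |b| <= a <= c, with b >= 0 whenever |b| = a or a = c, and primitive means gcd(a, b, c) = 1.
Reduced forces 3a^2 <= |D| = 6248, so 1 <= a <= 45; b must have the parity of D, and c = (b^2 - D)/(4a) must be an integer >= a.
Enumerate a = 1..45, b in [-a, a]:
  a=1: (1, 0, 1562)  [1]
  a=2: (2, 0, 781)  [1]
  a=3: (3, -2, 521), (3, 2, 521)  [2]
  a=4..5: none
  a=6: (6, -4, 261), (6, 4, 261)  [2]
  a=7..8: none
  a=9: (9, -4, 174), (9, 4, 174)  [2]
  a=10: none
  a=11: (11, 0, 142)  [1]
  a=12..16: none
  a=17: (17, -12, 94), (17, 12, 94)  [2]
  a=18: (18, -4, 87), (18, 4, 87)  [2]
  a=19..21: none
  a=22: (22, 0, 71)  [1]
  a=23: (23, -10, 69), (23, 10, 69)  [2]
  a=24..26: none
  a=27: (27, -4, 58), (27, 4, 58)  [2]
  a=28: none
  a=29: (29, -4, 54), (29, 4, 54)  [2]
  a=30: none
  a=31: (31, -18, 53), (31, 18, 53)  [2]
  a=32: none
  a=33: (33, -22, 51), (33, 22, 51)  [2]
  a=34: (34, -12, 47), (34, 12, 47)  [2]
  a=35..40: none
  a=41: (41, -36, 46), (41, 36, 46)  [2]
  a=42..45: none
Total reduced forms: 1 + 1 + 2 + 2 + 2 + 1 + 2 + 2 + 1 + 2 + 2 + 2 + 2 + 2 + 2 + 2 = 28
h = 28

28


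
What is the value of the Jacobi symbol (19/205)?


Compute (19/205) via quadratic reciprocity:
  reciprocity: (19/205) -> +(205/19)
  reduce: (15/19)
  reciprocity: (15/19) -> -(19/15)
  reduce: (4/15)
  pull out 2: (2/15) = +1  (since 15 mod 8 = 7)
  pull out 2: (2/15) = +1  (since 15 mod 8 = 7)
  (1/15) = 1
Product of signs = -1

-1


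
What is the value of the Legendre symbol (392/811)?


p = 811 is prime, so compute (392/811) with the reciprocity algorithm (Jacobi-symbol steps: pull out 2s via (2/n), flip via reciprocity, reduce):
  pull out 2: (2/811) = -1  (since 811 mod 8 = 3)
  pull out 2: (2/811) = -1  (since 811 mod 8 = 3)
  pull out 2: (2/811) = -1  (since 811 mod 8 = 3)
  reciprocity: (49/811) -> +(811/49)
  reduce: (27/49)
  reciprocity: (27/49) -> +(49/27)
  reduce: (22/27)
  pull out 2: (2/27) = -1  (since 27 mod 8 = 3)
  reciprocity: (11/27) -> -(27/11)
  reduce: (5/11)
  reciprocity: (5/11) -> +(11/5)
  reduce: (1/5)
  (1/5) = 1
Product of signs = -1
(392/811) = -1

-1


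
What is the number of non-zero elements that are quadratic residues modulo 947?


For prime p, the number of non-zero quadratic residues is (p-1)/2.
= (947-1)/2
= 473

473


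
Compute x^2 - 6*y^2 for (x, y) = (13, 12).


x^2 - d*y^2
= 13^2 - 6*12^2
= 169 - 864
= -695

-695


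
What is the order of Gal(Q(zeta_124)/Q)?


|Gal(Q(zeta_124)/Q)| = phi(124)
= 60

60


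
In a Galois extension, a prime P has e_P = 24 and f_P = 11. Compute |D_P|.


|D_P| = e * f
= 24 * 11
= 264

264


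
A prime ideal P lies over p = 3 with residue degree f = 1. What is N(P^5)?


N(P^a) = p^(a*f)
= 3^(5*1)
= 3^5
= 243

243


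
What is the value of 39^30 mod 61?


p = 61 is prime and the exponent is (p-1)/2 = 30, so by Euler's criterion 39^30 = (39/61) = +1 or -1 mod 61.
Compute by square-and-multiply:
  30 = 16 + 8 + 4 + 2 (binary 11110)
  Repeated squaring mod 61: 39^1 = 39, 39^2 = 57, 39^4 = 16, 39^8 = 12, 39^16 = 22
  39^30 = 39^16 * 39^8 * 39^4 * 39^2 = 22 * 12 * 16 * 57 mod 61
    22 * 12 = 264 = 20 mod 61
    20 * 16 = 320 = 15 mod 61
    15 * 57 = 855 = 1 mod 61
  39^30 = 1 mod 61
Result 1: 39 is a quadratic residue mod 61.
39^30 mod 61 = 1

1


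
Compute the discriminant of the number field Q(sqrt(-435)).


For K = Q(sqrt(d)) with d squarefree: disc(K) = d if d = 1 mod 4, and disc(K) = 4d if d = 2 or 3 mod 4.
Here d = -435, and d mod 4 = 1.
d = 1 mod 4 (O_K = Z[(1+sqrt(d))/2]), so disc(K) = d = -435

-435


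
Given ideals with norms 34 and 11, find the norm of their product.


N(IJ) = N(I) * N(J)
= 34 * 11
= 374

374


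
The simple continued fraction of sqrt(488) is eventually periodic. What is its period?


Run the CF algorithm for sqrt(488).
a_0 = floor(sqrt(488)) = 22; set m_0=0, q_0=1.
Recurrence: m' = q*a - m,  q' = (d - m'^2)/q,  a' = floor((a_0 + m')/q').
  step 1: m=22, q=4, a=11
  step 2: m=22, q=1, a=44
a_2 = 2*a_0 = 44, so the period closes here.
sqrt(488) = [22; 11, 44]
Period length = 2

2


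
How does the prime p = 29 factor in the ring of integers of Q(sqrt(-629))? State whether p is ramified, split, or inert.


K = Q(sqrt(-629)). Since d mod 4 = 3, disc(K) = -2516.
Check p | disc: -2516 mod 29 = 7.
p does not divide disc. Compute Legendre symbol (d/p):
9^((29-1)/2) mod 29 = 1
(d/p) = 1, so p splits: (p) = P*P' with e=1, f=1, g=2.
Therefore p is split.

split


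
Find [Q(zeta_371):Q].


The degree equals Euler's totient phi(371).
371 = 7 * 53
phi(371) = 312

312


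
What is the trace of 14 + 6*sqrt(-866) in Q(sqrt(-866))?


Tr(a + b*sqrt(d)) = (a + b*sqrt(d)) + (a - b*sqrt(d)) = 2a
= 2 * (14)
= 28

28


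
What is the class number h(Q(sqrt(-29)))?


K = Q(sqrt(-29)). d mod 4 = 3, so D = disc(K) = 4d = -116
h(K) equals the number of primitive reduced positive-definite forms (a, b, c) = a*x^2 + b*x*y + c*y^2 with b^2 - 4ac = D,
where reduced means |b| <= a <= c, with b >= 0 whenever |b| = a or a = c, and primitive means gcd(a, b, c) = 1.
Reduced forces 3a^2 <= |D| = 116, so 1 <= a <= 6; b must have the parity of D, and c = (b^2 - D)/(4a) must be an integer >= a.
Enumerate a = 1..6, b in [-a, a]:
  a=1: (1, 0, 29)  [1]
  a=2: (2, 2, 15)  [1]
  a=3: (3, -2, 10), (3, 2, 10)  [2]
  a=4: none
  a=5: (5, -2, 6), (5, 2, 6)  [2]
  a=6: none
Total reduced forms: 1 + 1 + 2 + 2 = 6
h = 6

6


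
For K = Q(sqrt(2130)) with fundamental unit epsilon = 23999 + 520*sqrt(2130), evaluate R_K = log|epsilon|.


epsilon = 23999 + 520*sqrt(2130)
= 47998.0000
R = ln(47998.0000)
= 10.7789

10.7789


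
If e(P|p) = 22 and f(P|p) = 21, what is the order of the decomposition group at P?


|D_P| = e * f
= 22 * 21
= 462

462


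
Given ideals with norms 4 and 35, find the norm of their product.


N(IJ) = N(I) * N(J)
= 4 * 35
= 140

140


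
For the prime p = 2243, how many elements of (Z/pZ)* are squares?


For prime p, the number of non-zero quadratic residues is (p-1)/2.
= (2243-1)/2
= 1121

1121


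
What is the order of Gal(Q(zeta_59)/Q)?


|Gal(Q(zeta_59)/Q)| = phi(59)
= 58

58


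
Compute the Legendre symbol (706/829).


p = 829 is prime, so compute (706/829) with the reciprocity algorithm (Jacobi-symbol steps: pull out 2s via (2/n), flip via reciprocity, reduce):
  pull out 2: (2/829) = -1  (since 829 mod 8 = 5)
  reciprocity: (353/829) -> +(829/353)
  reduce: (123/353)
  reciprocity: (123/353) -> +(353/123)
  reduce: (107/123)
  reciprocity: (107/123) -> -(123/107)
  reduce: (16/107)
  pull out 2: (2/107) = -1  (since 107 mod 8 = 3)
  pull out 2: (2/107) = -1  (since 107 mod 8 = 3)
  pull out 2: (2/107) = -1  (since 107 mod 8 = 3)
  pull out 2: (2/107) = -1  (since 107 mod 8 = 3)
  (1/107) = 1
Product of signs = 1
(706/829) = 1

1


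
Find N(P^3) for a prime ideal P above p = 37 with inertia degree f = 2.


N(P^a) = p^(a*f)
= 37^(3*2)
= 37^6
= 2565726409

2565726409


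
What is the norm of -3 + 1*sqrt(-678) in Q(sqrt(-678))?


N(a + b*sqrt(d)) = a^2 - d*b^2
= (-3)^2 - (-678)*(1)^2
= 9 + 678
= 687

687


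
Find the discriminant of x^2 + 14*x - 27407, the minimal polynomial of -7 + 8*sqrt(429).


The element -7 + 8*sqrt(429) has minimal polynomial:
x^2 + 14*x - 27407
Discriminant = (14)^2 - 4*(-27407)
= 196 + 109628
= 109824

109824


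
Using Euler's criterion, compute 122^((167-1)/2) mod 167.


p = 167 is prime and the exponent is (p-1)/2 = 83, so by Euler's criterion 122^83 = (122/167) = +1 or -1 mod 167.
Compute by square-and-multiply:
  83 = 64 + 16 + 2 + 1 (binary 1010011)
  Repeated squaring mod 167: 122^1 = 122, 122^2 = 21, 122^4 = 107, 122^8 = 93, 122^16 = 132, 122^32 = 56, 122^64 = 130
  122^83 = 122^64 * 122^16 * 122^2 * 122^1 = 130 * 132 * 21 * 122 mod 167
    130 * 132 = 17160 = 126 mod 167
    126 * 21 = 2646 = 141 mod 167
    141 * 122 = 17202 = 1 mod 167
  122^83 = 1 mod 167
Result 1: 122 is a quadratic residue mod 167.
122^83 mod 167 = 1

1


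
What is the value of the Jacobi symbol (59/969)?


Compute (59/969) via quadratic reciprocity:
  reciprocity: (59/969) -> +(969/59)
  reduce: (25/59)
  reciprocity: (25/59) -> +(59/25)
  reduce: (9/25)
  reciprocity: (9/25) -> +(25/9)
  reduce: (7/9)
  reciprocity: (7/9) -> +(9/7)
  reduce: (2/7)
  pull out 2: (2/7) = +1  (since 7 mod 8 = 7)
  (1/7) = 1
Product of signs = 1

1


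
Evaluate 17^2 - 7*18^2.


x^2 - d*y^2
= 17^2 - 7*18^2
= 289 - 2268
= -1979

-1979


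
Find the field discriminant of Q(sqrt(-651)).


For K = Q(sqrt(d)) with d squarefree: disc(K) = d if d = 1 mod 4, and disc(K) = 4d if d = 2 or 3 mod 4.
Here d = -651, and d mod 4 = 1.
d = 1 mod 4 (O_K = Z[(1+sqrt(d))/2]), so disc(K) = d = -651

-651


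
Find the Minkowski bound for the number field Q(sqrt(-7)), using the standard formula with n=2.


d = -7, d mod 4 = 1, so disc(K) = d = -7; |disc(K)| = 7
Imaginary quadratic field, so n = 2, s = r2 = 1, r1 = 0
M = (n!/n^n) * (4/pi)^s * sqrt(|disc(K)|) = (2!/2^2) * (4/pi)^1 * sqrt(7)
= 0.5 * 1.273240 * 2.645751
= 1.6843

1.6843


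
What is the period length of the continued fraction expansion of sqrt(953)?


Run the CF algorithm for sqrt(953).
a_0 = floor(sqrt(953)) = 30; set m_0=0, q_0=1.
Recurrence: m' = q*a - m,  q' = (d - m'^2)/q,  a' = floor((a_0 + m')/q').
  step 1: m=30, q=53, a=1
  step 2: m=23, q=8, a=6
  step 3: m=25, q=41, a=1
  step 4: m=16, q=17, a=2
  step 5: m=18, q=37, a=1
  step 6: m=19, q=16, a=3
  step 7: m=29, q=7, a=8
  step 8: m=27, q=32, a=1
  step 9: m=5, q=29, a=1
  step 10: m=24, q=13, a=4
  step 11: m=28, q=13, a=4
  step 12: m=24, q=29, a=1
  step 13: m=5, q=32, a=1
  step 14: m=27, q=7, a=8
  step 15: m=29, q=16, a=3
  step 16: m=19, q=37, a=1
  step 17: m=18, q=17, a=2
  step 18: m=16, q=41, a=1
  step 19: m=25, q=8, a=6
  step 20: m=23, q=53, a=1
  step 21: m=30, q=1, a=60
a_21 = 2*a_0 = 60, so the period closes here.
sqrt(953) = [30; 1, 6, 1, 2, 1, 3, 8, 1, 1, 4, 4, 1, 1, 8, 3, 1, 2, 1, 6, 1, 60]
Period length = 21

21


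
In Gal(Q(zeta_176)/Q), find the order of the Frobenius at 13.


The Frobenius at p in Gal(Q(zeta_n)/Q) = (Z/nZ)* is the class of p, so its order is ord_176(13), the smallest k >= 1 with 13^k = 1 mod 176.
n = 176 = 2^4 * 11, phi(176) = 80; the order divides phi(n).
Divisors of 80: 1, 2, 4, 5, 8, 10, 16, 20, 40, 80
Repeated squaring mod 176: 13^1 = 13, 13^2 = 169, 13^4 = 49, 13^8 = 113, 13^16 = 97, 13^32 = 81, 13^64 = 49
Test divisors in increasing order:
  k=1: 13^1 = 13 mod 176
  k=2: 13^2 = 169 mod 176
  k=4: 13^4 = 49 mod 176
  k=5: 13^5 = 49 * 13 = 109 mod 176
  k=8: 13^8 = 113 mod 176
  k=10: 13^10 = 113 * 169 = 89 mod 176
  k=16: 13^16 = 97 mod 176
  k=20: 13^20 = 97 * 49 = 1 mod 176  <- first divisor giving 1
Order = 20

20


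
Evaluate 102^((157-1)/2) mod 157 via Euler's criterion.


p = 157 is prime and the exponent is (p-1)/2 = 78, so by Euler's criterion 102^78 = (102/157) = +1 or -1 mod 157.
Compute by square-and-multiply:
  78 = 64 + 8 + 4 + 2 (binary 1001110)
  Repeated squaring mod 157: 102^1 = 102, 102^2 = 42, 102^4 = 37, 102^8 = 113, 102^16 = 52, 102^32 = 35, 102^64 = 126
  102^78 = 102^64 * 102^8 * 102^4 * 102^2 = 126 * 113 * 37 * 42 mod 157
    126 * 113 = 14238 = 108 mod 157
    108 * 37 = 3996 = 71 mod 157
    71 * 42 = 2982 = 156 mod 157
  102^78 = 156 mod 157
Result 156 = p - 1 = -1 mod 157: 102 is a quadratic non-residue mod 157. As a residue in [0, p-1] the value is 156.
102^78 mod 157 = 156

156
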